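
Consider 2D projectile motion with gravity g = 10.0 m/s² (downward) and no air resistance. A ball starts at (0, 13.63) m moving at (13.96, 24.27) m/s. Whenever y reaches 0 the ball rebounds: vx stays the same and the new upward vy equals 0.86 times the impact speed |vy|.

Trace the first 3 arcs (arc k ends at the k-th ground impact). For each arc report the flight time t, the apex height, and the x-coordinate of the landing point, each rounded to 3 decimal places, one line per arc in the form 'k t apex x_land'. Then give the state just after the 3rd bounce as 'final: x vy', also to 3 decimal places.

Arc 1: start y=13.630, vy=24.270 → t=5.362, apex=43.082, x_land=74.859, impact vy=-29.354
  bounce: vy ← 0.86·29.354 = 25.244
Arc 2: start y=0.000, vy=25.244 → t=5.049, apex=31.863, x_land=145.340, impact vy=-25.244
  bounce: vy ← 0.86·25.244 = 21.710
Arc 3: start y=0.000, vy=21.710 → t=4.342, apex=23.566, x_land=205.954, impact vy=-21.710
  bounce: vy ← 0.86·21.710 = 18.671

1 5.362 43.082 74.859
2 5.049 31.863 145.340
3 4.342 23.566 205.954
final: 205.954 18.671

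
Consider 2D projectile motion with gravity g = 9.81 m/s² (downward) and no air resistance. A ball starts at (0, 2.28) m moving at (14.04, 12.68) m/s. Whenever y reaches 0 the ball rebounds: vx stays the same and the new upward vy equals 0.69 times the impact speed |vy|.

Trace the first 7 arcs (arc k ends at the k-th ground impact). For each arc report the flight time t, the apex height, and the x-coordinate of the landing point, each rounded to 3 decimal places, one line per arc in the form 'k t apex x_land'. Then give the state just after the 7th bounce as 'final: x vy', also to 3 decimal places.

1 2.754 10.475 38.665
2 2.017 4.987 66.979
3 1.391 2.374 86.515
4 0.960 1.130 99.996
5 0.662 0.538 109.297
6 0.457 0.256 115.715
7 0.315 0.122 120.143
final: 120.143 1.067

Arc 1: start y=2.280, vy=12.680 → t=2.754, apex=10.475, x_land=38.665, impact vy=-14.336
  bounce: vy ← 0.69·14.336 = 9.892
Arc 2: start y=0.000, vy=9.892 → t=2.017, apex=4.987, x_land=66.979, impact vy=-9.892
  bounce: vy ← 0.69·9.892 = 6.825
Arc 3: start y=0.000, vy=6.825 → t=1.391, apex=2.374, x_land=86.515, impact vy=-6.825
  bounce: vy ← 0.69·6.825 = 4.709
Arc 4: start y=0.000, vy=4.709 → t=0.960, apex=1.130, x_land=99.996, impact vy=-4.709
  bounce: vy ← 0.69·4.709 = 3.250
Arc 5: start y=0.000, vy=3.250 → t=0.662, apex=0.538, x_land=109.297, impact vy=-3.250
  bounce: vy ← 0.69·3.250 = 2.242
Arc 6: start y=0.000, vy=2.242 → t=0.457, apex=0.256, x_land=115.715, impact vy=-2.242
  bounce: vy ← 0.69·2.242 = 1.547
Arc 7: start y=0.000, vy=1.547 → t=0.315, apex=0.122, x_land=120.143, impact vy=-1.547
  bounce: vy ← 0.69·1.547 = 1.067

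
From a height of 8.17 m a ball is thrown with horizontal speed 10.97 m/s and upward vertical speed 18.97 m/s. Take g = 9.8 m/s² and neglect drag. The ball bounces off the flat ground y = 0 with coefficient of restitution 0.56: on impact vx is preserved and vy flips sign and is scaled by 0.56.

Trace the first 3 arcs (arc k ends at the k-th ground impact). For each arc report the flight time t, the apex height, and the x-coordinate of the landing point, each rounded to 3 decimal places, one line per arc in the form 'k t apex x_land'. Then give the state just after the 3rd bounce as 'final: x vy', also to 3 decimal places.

1 4.263 26.530 46.761
2 2.606 8.320 75.349
3 1.459 2.609 91.359
final: 91.359 4.005

Arc 1: start y=8.170, vy=18.970 → t=4.263, apex=26.530, x_land=46.761, impact vy=-22.803
  bounce: vy ← 0.56·22.803 = 12.770
Arc 2: start y=0.000, vy=12.770 → t=2.606, apex=8.320, x_land=75.349, impact vy=-12.770
  bounce: vy ← 0.56·12.770 = 7.151
Arc 3: start y=0.000, vy=7.151 → t=1.459, apex=2.609, x_land=91.359, impact vy=-7.151
  bounce: vy ← 0.56·7.151 = 4.005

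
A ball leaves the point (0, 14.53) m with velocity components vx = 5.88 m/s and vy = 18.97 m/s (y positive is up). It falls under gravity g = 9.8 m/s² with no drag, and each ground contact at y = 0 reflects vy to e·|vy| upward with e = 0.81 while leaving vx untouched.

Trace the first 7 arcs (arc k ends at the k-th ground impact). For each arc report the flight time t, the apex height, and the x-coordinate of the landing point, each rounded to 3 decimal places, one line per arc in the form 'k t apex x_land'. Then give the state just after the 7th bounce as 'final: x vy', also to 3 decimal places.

Arc 1: start y=14.530, vy=18.970 → t=4.527, apex=32.890, x_land=26.616, impact vy=-25.390
  bounce: vy ← 0.81·25.390 = 20.566
Arc 2: start y=0.000, vy=20.566 → t=4.197, apex=21.579, x_land=51.295, impact vy=-20.566
  bounce: vy ← 0.81·20.566 = 16.658
Arc 3: start y=0.000, vy=16.658 → t=3.400, apex=14.158, x_land=71.285, impact vy=-16.658
  bounce: vy ← 0.81·16.658 = 13.493
Arc 4: start y=0.000, vy=13.493 → t=2.754, apex=9.289, x_land=87.477, impact vy=-13.493
  bounce: vy ← 0.81·13.493 = 10.930
Arc 5: start y=0.000, vy=10.930 → t=2.231, apex=6.095, x_land=100.592, impact vy=-10.930
  bounce: vy ← 0.81·10.930 = 8.853
Arc 6: start y=0.000, vy=8.853 → t=1.807, apex=3.999, x_land=111.216, impact vy=-8.853
  bounce: vy ← 0.81·8.853 = 7.171
Arc 7: start y=0.000, vy=7.171 → t=1.463, apex=2.624, x_land=119.821, impact vy=-7.171
  bounce: vy ← 0.81·7.171 = 5.808

1 4.527 32.890 26.616
2 4.197 21.579 51.295
3 3.400 14.158 71.285
4 2.754 9.289 87.477
5 2.231 6.095 100.592
6 1.807 3.999 111.216
7 1.463 2.624 119.821
final: 119.821 5.808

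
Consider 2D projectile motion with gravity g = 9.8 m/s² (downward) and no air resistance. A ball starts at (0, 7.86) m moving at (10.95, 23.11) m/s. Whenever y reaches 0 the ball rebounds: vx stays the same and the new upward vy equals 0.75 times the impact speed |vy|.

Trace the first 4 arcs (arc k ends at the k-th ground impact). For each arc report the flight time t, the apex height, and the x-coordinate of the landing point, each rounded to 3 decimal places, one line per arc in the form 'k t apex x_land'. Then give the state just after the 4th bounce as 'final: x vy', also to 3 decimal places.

1 5.035 35.109 55.132
2 4.015 19.749 99.098
3 3.011 11.109 132.072
4 2.259 6.249 156.803
final: 156.803 8.300

Arc 1: start y=7.860, vy=23.110 → t=5.035, apex=35.109, x_land=55.132, impact vy=-26.232
  bounce: vy ← 0.75·26.232 = 19.674
Arc 2: start y=0.000, vy=19.674 → t=4.015, apex=19.749, x_land=99.098, impact vy=-19.674
  bounce: vy ← 0.75·19.674 = 14.756
Arc 3: start y=0.000, vy=14.756 → t=3.011, apex=11.109, x_land=132.072, impact vy=-14.756
  bounce: vy ← 0.75·14.756 = 11.067
Arc 4: start y=0.000, vy=11.067 → t=2.259, apex=6.249, x_land=156.803, impact vy=-11.067
  bounce: vy ← 0.75·11.067 = 8.300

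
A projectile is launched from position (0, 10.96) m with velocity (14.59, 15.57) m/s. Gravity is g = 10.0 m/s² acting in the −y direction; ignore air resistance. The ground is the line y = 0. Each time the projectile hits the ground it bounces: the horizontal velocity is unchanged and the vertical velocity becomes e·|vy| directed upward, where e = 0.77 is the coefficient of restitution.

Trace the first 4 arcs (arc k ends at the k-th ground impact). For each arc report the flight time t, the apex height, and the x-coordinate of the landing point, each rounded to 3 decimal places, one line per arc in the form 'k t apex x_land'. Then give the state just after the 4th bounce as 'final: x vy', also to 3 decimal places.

Arc 1: start y=10.960, vy=15.570 → t=3.706, apex=23.081, x_land=54.064, impact vy=-21.485
  bounce: vy ← 0.77·21.485 = 16.544
Arc 2: start y=0.000, vy=16.544 → t=3.309, apex=13.685, x_land=102.339, impact vy=-16.544
  bounce: vy ← 0.77·16.544 = 12.739
Arc 3: start y=0.000, vy=12.739 → t=2.548, apex=8.114, x_land=139.510, impact vy=-12.739
  bounce: vy ← 0.77·12.739 = 9.809
Arc 4: start y=0.000, vy=9.809 → t=1.962, apex=4.811, x_land=168.132, impact vy=-9.809
  bounce: vy ← 0.77·9.809 = 7.553

1 3.706 23.081 54.064
2 3.309 13.685 102.339
3 2.548 8.114 139.510
4 1.962 4.811 168.132
final: 168.132 7.553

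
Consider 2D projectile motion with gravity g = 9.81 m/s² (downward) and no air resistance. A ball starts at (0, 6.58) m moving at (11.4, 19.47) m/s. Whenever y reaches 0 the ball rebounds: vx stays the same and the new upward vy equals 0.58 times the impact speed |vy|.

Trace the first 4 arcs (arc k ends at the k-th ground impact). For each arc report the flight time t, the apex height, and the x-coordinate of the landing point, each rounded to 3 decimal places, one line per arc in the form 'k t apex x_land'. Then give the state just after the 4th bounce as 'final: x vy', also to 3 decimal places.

1 4.283 25.901 48.822
2 2.666 8.713 79.210
3 1.546 2.931 96.835
4 0.897 0.986 107.058
final: 107.058 2.551

Arc 1: start y=6.580, vy=19.470 → t=4.283, apex=25.901, x_land=48.822, impact vy=-22.543
  bounce: vy ← 0.58·22.543 = 13.075
Arc 2: start y=0.000, vy=13.075 → t=2.666, apex=8.713, x_land=79.210, impact vy=-13.075
  bounce: vy ← 0.58·13.075 = 7.583
Arc 3: start y=0.000, vy=7.583 → t=1.546, apex=2.931, x_land=96.835, impact vy=-7.583
  bounce: vy ← 0.58·7.583 = 4.398
Arc 4: start y=0.000, vy=4.398 → t=0.897, apex=0.986, x_land=107.058, impact vy=-4.398
  bounce: vy ← 0.58·4.398 = 2.551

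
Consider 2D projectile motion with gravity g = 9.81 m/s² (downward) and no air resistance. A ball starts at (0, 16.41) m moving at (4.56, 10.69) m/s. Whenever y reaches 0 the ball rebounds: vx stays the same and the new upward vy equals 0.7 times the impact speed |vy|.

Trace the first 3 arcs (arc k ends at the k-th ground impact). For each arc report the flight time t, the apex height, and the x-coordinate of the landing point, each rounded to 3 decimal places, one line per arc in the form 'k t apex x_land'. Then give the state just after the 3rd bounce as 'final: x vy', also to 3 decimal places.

Arc 1: start y=16.410, vy=10.690 → t=3.219, apex=22.234, x_land=14.678, impact vy=-20.886
  bounce: vy ← 0.7·20.886 = 14.620
Arc 2: start y=0.000, vy=14.620 → t=2.981, apex=10.895, x_land=28.270, impact vy=-14.620
  bounce: vy ← 0.7·14.620 = 10.234
Arc 3: start y=0.000, vy=10.234 → t=2.087, apex=5.338, x_land=37.784, impact vy=-10.234
  bounce: vy ← 0.7·10.234 = 7.164

1 3.219 22.234 14.678
2 2.981 10.895 28.270
3 2.087 5.338 37.784
final: 37.784 7.164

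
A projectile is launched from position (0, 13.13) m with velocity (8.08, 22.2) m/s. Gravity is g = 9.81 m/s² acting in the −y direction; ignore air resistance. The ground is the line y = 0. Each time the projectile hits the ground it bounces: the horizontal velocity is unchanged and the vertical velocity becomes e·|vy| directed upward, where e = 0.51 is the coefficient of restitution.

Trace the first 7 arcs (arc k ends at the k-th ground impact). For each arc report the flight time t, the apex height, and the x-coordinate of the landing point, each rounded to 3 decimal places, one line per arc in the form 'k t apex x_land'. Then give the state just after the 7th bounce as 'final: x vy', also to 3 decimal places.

1 5.055 38.249 40.848
2 2.848 9.949 63.863
3 1.453 2.588 75.600
4 0.741 0.673 81.587
5 0.378 0.175 84.639
6 0.193 0.046 86.196
7 0.098 0.012 86.990
final: 86.990 0.246

Arc 1: start y=13.130, vy=22.200 → t=5.055, apex=38.249, x_land=40.848, impact vy=-27.394
  bounce: vy ← 0.51·27.394 = 13.971
Arc 2: start y=0.000, vy=13.971 → t=2.848, apex=9.949, x_land=63.863, impact vy=-13.971
  bounce: vy ← 0.51·13.971 = 7.125
Arc 3: start y=0.000, vy=7.125 → t=1.453, apex=2.588, x_land=75.600, impact vy=-7.125
  bounce: vy ← 0.51·7.125 = 3.634
Arc 4: start y=0.000, vy=3.634 → t=0.741, apex=0.673, x_land=81.587, impact vy=-3.634
  bounce: vy ← 0.51·3.634 = 1.853
Arc 5: start y=0.000, vy=1.853 → t=0.378, apex=0.175, x_land=84.639, impact vy=-1.853
  bounce: vy ← 0.51·1.853 = 0.945
Arc 6: start y=0.000, vy=0.945 → t=0.193, apex=0.046, x_land=86.196, impact vy=-0.945
  bounce: vy ← 0.51·0.945 = 0.482
Arc 7: start y=0.000, vy=0.482 → t=0.098, apex=0.012, x_land=86.990, impact vy=-0.482
  bounce: vy ← 0.51·0.482 = 0.246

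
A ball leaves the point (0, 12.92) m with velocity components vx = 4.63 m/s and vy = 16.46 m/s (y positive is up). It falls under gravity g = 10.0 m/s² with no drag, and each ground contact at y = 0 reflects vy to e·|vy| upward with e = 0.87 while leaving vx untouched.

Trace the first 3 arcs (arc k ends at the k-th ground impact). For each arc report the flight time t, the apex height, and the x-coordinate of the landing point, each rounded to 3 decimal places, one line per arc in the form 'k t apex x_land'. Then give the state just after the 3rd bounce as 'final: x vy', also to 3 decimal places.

1 3.947 26.467 18.273
2 4.003 20.033 36.808
3 3.483 15.163 52.934
final: 52.934 15.150

Arc 1: start y=12.920, vy=16.460 → t=3.947, apex=26.467, x_land=18.273, impact vy=-23.007
  bounce: vy ← 0.87·23.007 = 20.016
Arc 2: start y=0.000, vy=20.016 → t=4.003, apex=20.033, x_land=36.808, impact vy=-20.016
  bounce: vy ← 0.87·20.016 = 17.414
Arc 3: start y=0.000, vy=17.414 → t=3.483, apex=15.163, x_land=52.934, impact vy=-17.414
  bounce: vy ← 0.87·17.414 = 15.150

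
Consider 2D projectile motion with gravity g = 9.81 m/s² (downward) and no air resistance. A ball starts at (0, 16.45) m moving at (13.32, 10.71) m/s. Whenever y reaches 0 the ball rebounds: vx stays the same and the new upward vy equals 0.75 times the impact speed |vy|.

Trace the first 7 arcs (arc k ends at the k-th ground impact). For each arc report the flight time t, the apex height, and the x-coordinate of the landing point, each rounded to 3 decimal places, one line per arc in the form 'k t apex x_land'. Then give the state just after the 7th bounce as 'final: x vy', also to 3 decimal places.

Arc 1: start y=16.450, vy=10.710 → t=3.224, apex=22.296, x_land=42.941, impact vy=-20.915
  bounce: vy ← 0.75·20.915 = 15.687
Arc 2: start y=0.000, vy=15.687 → t=3.198, apex=12.542, x_land=85.539, impact vy=-15.687
  bounce: vy ← 0.75·15.687 = 11.765
Arc 3: start y=0.000, vy=11.765 → t=2.399, apex=7.055, x_land=117.488, impact vy=-11.765
  bounce: vy ← 0.75·11.765 = 8.824
Arc 4: start y=0.000, vy=8.824 → t=1.799, apex=3.968, x_land=141.449, impact vy=-8.824
  bounce: vy ← 0.75·8.824 = 6.618
Arc 5: start y=0.000, vy=6.618 → t=1.349, apex=2.232, x_land=159.421, impact vy=-6.618
  bounce: vy ← 0.75·6.618 = 4.963
Arc 6: start y=0.000, vy=4.963 → t=1.012, apex=1.256, x_land=172.899, impact vy=-4.963
  bounce: vy ← 0.75·4.963 = 3.722
Arc 7: start y=0.000, vy=3.722 → t=0.759, apex=0.706, x_land=183.008, impact vy=-3.722
  bounce: vy ← 0.75·3.722 = 2.792

1 3.224 22.296 42.941
2 3.198 12.542 85.539
3 2.399 7.055 117.488
4 1.799 3.968 141.449
5 1.349 2.232 159.421
6 1.012 1.256 172.899
7 0.759 0.706 183.008
final: 183.008 2.792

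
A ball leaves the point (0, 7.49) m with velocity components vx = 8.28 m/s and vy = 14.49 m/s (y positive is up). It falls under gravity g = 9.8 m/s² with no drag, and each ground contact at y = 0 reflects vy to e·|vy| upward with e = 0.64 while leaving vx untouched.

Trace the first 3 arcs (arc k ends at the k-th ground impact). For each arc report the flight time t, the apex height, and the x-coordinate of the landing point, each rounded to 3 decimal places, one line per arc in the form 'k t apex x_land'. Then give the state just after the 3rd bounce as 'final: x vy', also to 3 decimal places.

Arc 1: start y=7.490, vy=14.490 → t=3.406, apex=18.202, x_land=28.201, impact vy=-18.888
  bounce: vy ← 0.64·18.888 = 12.088
Arc 2: start y=0.000, vy=12.088 → t=2.467, apex=7.456, x_land=48.628, impact vy=-12.088
  bounce: vy ← 0.64·12.088 = 7.737
Arc 3: start y=0.000, vy=7.737 → t=1.579, apex=3.054, x_land=61.701, impact vy=-7.737
  bounce: vy ← 0.64·7.737 = 4.951

1 3.406 18.202 28.201
2 2.467 7.456 48.628
3 1.579 3.054 61.701
final: 61.701 4.951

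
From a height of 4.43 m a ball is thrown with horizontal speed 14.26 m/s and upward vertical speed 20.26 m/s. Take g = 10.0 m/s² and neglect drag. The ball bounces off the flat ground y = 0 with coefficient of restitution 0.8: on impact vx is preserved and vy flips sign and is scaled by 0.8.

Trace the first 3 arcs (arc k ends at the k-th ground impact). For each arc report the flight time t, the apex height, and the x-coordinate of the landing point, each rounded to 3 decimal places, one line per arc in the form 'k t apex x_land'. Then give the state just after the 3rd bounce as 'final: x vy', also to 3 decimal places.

Arc 1: start y=4.430, vy=20.260 → t=4.260, apex=24.953, x_land=60.747, impact vy=-22.340
  bounce: vy ← 0.8·22.340 = 17.872
Arc 2: start y=0.000, vy=17.872 → t=3.574, apex=15.970, x_land=111.718, impact vy=-17.872
  bounce: vy ← 0.8·17.872 = 14.297
Arc 3: start y=0.000, vy=14.297 → t=2.859, apex=10.221, x_land=152.494, impact vy=-14.297
  bounce: vy ← 0.8·14.297 = 11.438

1 4.260 24.953 60.747
2 3.574 15.970 111.718
3 2.859 10.221 152.494
final: 152.494 11.438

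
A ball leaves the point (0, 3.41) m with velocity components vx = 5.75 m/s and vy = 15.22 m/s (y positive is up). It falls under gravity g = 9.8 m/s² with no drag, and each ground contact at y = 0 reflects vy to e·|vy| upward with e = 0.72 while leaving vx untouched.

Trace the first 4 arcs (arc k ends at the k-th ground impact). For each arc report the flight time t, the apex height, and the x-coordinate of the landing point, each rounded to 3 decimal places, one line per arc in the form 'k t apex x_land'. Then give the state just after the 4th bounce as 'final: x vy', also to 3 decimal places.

1 3.316 15.229 19.067
2 2.539 7.895 33.664
3 1.828 4.093 44.174
4 1.316 2.122 51.741
final: 51.741 4.643

Arc 1: start y=3.410, vy=15.220 → t=3.316, apex=15.229, x_land=19.067, impact vy=-17.277
  bounce: vy ← 0.72·17.277 = 12.439
Arc 2: start y=0.000, vy=12.439 → t=2.539, apex=7.895, x_land=33.664, impact vy=-12.439
  bounce: vy ← 0.72·12.439 = 8.956
Arc 3: start y=0.000, vy=8.956 → t=1.828, apex=4.093, x_land=44.174, impact vy=-8.956
  bounce: vy ← 0.72·8.956 = 6.448
Arc 4: start y=0.000, vy=6.448 → t=1.316, apex=2.122, x_land=51.741, impact vy=-6.448
  bounce: vy ← 0.72·6.448 = 4.643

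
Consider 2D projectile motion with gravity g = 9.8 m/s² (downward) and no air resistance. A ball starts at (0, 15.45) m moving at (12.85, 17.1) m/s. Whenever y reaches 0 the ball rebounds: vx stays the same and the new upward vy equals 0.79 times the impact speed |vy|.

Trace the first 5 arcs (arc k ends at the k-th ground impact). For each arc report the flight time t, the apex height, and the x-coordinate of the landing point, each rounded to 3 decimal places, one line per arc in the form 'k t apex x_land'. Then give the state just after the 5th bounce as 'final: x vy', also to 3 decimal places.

1 4.234 30.369 54.412
2 3.933 18.953 104.957
3 3.107 11.829 144.888
4 2.455 7.382 176.433
5 1.939 4.607 201.353
final: 201.353 7.507

Arc 1: start y=15.450, vy=17.100 → t=4.234, apex=30.369, x_land=54.412, impact vy=-24.397
  bounce: vy ← 0.79·24.397 = 19.274
Arc 2: start y=0.000, vy=19.274 → t=3.933, apex=18.953, x_land=104.957, impact vy=-19.274
  bounce: vy ← 0.79·19.274 = 15.226
Arc 3: start y=0.000, vy=15.226 → t=3.107, apex=11.829, x_land=144.888, impact vy=-15.226
  bounce: vy ← 0.79·15.226 = 12.029
Arc 4: start y=0.000, vy=12.029 → t=2.455, apex=7.382, x_land=176.433, impact vy=-12.029
  bounce: vy ← 0.79·12.029 = 9.503
Arc 5: start y=0.000, vy=9.503 → t=1.939, apex=4.607, x_land=201.353, impact vy=-9.503
  bounce: vy ← 0.79·9.503 = 7.507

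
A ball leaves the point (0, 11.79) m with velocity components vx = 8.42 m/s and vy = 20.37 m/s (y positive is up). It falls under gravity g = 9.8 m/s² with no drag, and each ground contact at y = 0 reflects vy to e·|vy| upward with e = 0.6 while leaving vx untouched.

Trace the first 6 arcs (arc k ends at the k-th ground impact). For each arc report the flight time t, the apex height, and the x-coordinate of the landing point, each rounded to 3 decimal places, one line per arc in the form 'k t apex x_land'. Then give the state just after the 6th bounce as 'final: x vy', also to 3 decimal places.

Arc 1: start y=11.790, vy=20.370 → t=4.672, apex=32.960, x_land=39.339, impact vy=-25.417
  bounce: vy ← 0.6·25.417 = 15.250
Arc 2: start y=0.000, vy=15.250 → t=3.112, apex=11.866, x_land=65.545, impact vy=-15.250
  bounce: vy ← 0.6·15.250 = 9.150
Arc 3: start y=0.000, vy=9.150 → t=1.867, apex=4.272, x_land=81.268, impact vy=-9.150
  bounce: vy ← 0.6·9.150 = 5.490
Arc 4: start y=0.000, vy=5.490 → t=1.120, apex=1.538, x_land=90.702, impact vy=-5.490
  bounce: vy ← 0.6·5.490 = 3.294
Arc 5: start y=0.000, vy=3.294 → t=0.672, apex=0.554, x_land=96.362, impact vy=-3.294
  bounce: vy ← 0.6·3.294 = 1.976
Arc 6: start y=0.000, vy=1.976 → t=0.403, apex=0.199, x_land=99.759, impact vy=-1.976
  bounce: vy ← 0.6·1.976 = 1.186

1 4.672 32.960 39.339
2 3.112 11.866 65.545
3 1.867 4.272 81.268
4 1.120 1.538 90.702
5 0.672 0.554 96.362
6 0.403 0.199 99.759
final: 99.759 1.186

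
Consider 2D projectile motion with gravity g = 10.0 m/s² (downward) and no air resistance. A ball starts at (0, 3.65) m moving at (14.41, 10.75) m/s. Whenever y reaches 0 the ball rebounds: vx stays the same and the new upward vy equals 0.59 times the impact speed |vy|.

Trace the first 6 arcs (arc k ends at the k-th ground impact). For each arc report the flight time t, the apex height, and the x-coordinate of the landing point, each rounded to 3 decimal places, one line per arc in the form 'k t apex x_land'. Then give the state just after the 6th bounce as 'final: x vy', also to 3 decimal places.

Arc 1: start y=3.650, vy=10.750 → t=2.448, apex=9.428, x_land=35.278, impact vy=-13.732
  bounce: vy ← 0.59·13.732 = 8.102
Arc 2: start y=0.000, vy=8.102 → t=1.620, apex=3.282, x_land=58.628, impact vy=-8.102
  bounce: vy ← 0.59·8.102 = 4.780
Arc 3: start y=0.000, vy=4.780 → t=0.956, apex=1.142, x_land=72.404, impact vy=-4.780
  bounce: vy ← 0.59·4.780 = 2.820
Arc 4: start y=0.000, vy=2.820 → t=0.564, apex=0.398, x_land=80.532, impact vy=-2.820
  bounce: vy ← 0.59·2.820 = 1.664
Arc 5: start y=0.000, vy=1.664 → t=0.333, apex=0.138, x_land=85.327, impact vy=-1.664
  bounce: vy ← 0.59·1.664 = 0.982
Arc 6: start y=0.000, vy=0.982 → t=0.196, apex=0.048, x_land=88.156, impact vy=-0.982
  bounce: vy ← 0.59·0.982 = 0.579

1 2.448 9.428 35.278
2 1.620 3.282 58.628
3 0.956 1.142 72.404
4 0.564 0.398 80.532
5 0.333 0.138 85.327
6 0.196 0.048 88.156
final: 88.156 0.579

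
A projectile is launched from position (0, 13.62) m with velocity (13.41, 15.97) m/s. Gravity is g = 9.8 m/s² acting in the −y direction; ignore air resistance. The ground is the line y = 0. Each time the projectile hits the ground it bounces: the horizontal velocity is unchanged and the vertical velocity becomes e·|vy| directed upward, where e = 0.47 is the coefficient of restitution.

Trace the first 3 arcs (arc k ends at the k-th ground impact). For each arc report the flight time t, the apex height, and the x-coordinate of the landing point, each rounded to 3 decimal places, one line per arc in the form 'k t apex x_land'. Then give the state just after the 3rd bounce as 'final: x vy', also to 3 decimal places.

1 3.961 26.632 53.116
2 2.191 5.883 82.504
3 1.030 1.300 96.316
final: 96.316 2.372

Arc 1: start y=13.620, vy=15.970 → t=3.961, apex=26.632, x_land=53.116, impact vy=-22.847
  bounce: vy ← 0.47·22.847 = 10.738
Arc 2: start y=0.000, vy=10.738 → t=2.191, apex=5.883, x_land=82.504, impact vy=-10.738
  bounce: vy ← 0.47·10.738 = 5.047
Arc 3: start y=0.000, vy=5.047 → t=1.030, apex=1.300, x_land=96.316, impact vy=-5.047
  bounce: vy ← 0.47·5.047 = 2.372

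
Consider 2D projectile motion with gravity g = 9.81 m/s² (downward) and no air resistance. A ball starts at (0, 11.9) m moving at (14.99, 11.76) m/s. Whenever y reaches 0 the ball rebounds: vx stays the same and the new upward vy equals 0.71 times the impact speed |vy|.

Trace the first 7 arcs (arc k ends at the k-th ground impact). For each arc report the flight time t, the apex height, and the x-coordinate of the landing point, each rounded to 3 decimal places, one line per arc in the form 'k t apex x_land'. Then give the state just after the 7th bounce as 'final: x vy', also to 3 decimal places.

Arc 1: start y=11.900, vy=11.760 → t=3.164, apex=18.949, x_land=47.432, impact vy=-19.281
  bounce: vy ← 0.71·19.281 = 13.690
Arc 2: start y=0.000, vy=13.690 → t=2.791, apex=9.552, x_land=89.269, impact vy=-13.690
  bounce: vy ← 0.71·13.690 = 9.720
Arc 3: start y=0.000, vy=9.720 → t=1.982, apex=4.815, x_land=118.974, impact vy=-9.720
  bounce: vy ← 0.71·9.720 = 6.901
Arc 4: start y=0.000, vy=6.901 → t=1.407, apex=2.427, x_land=140.064, impact vy=-6.901
  bounce: vy ← 0.71·6.901 = 4.900
Arc 5: start y=0.000, vy=4.900 → t=0.999, apex=1.224, x_land=155.038, impact vy=-4.900
  bounce: vy ← 0.71·4.900 = 3.479
Arc 6: start y=0.000, vy=3.479 → t=0.709, apex=0.617, x_land=165.669, impact vy=-3.479
  bounce: vy ← 0.71·3.479 = 2.470
Arc 7: start y=0.000, vy=2.470 → t=0.504, apex=0.311, x_land=173.218, impact vy=-2.470
  bounce: vy ← 0.71·2.470 = 1.754

1 3.164 18.949 47.432
2 2.791 9.552 89.269
3 1.982 4.815 118.974
4 1.407 2.427 140.064
5 0.999 1.224 155.038
6 0.709 0.617 165.669
7 0.504 0.311 173.218
final: 173.218 1.754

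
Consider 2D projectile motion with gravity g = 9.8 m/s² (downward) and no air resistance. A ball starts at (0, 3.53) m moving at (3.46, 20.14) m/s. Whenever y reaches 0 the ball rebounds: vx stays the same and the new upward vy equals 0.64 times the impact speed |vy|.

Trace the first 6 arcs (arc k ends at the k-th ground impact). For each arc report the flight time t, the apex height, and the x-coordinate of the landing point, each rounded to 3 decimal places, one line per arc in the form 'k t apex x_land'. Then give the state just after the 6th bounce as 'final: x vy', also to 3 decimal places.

Arc 1: start y=3.530, vy=20.140 → t=4.279, apex=24.225, x_land=14.804, impact vy=-21.790
  bounce: vy ← 0.64·21.790 = 13.946
Arc 2: start y=0.000, vy=13.946 → t=2.846, apex=9.923, x_land=24.651, impact vy=-13.946
  bounce: vy ← 0.64·13.946 = 8.925
Arc 3: start y=0.000, vy=8.925 → t=1.821, apex=4.064, x_land=30.954, impact vy=-8.925
  bounce: vy ← 0.64·8.925 = 5.712
Arc 4: start y=0.000, vy=5.712 → t=1.166, apex=1.665, x_land=34.987, impact vy=-5.712
  bounce: vy ← 0.64·5.712 = 3.656
Arc 5: start y=0.000, vy=3.656 → t=0.746, apex=0.682, x_land=37.568, impact vy=-3.656
  bounce: vy ← 0.64·3.656 = 2.340
Arc 6: start y=0.000, vy=2.340 → t=0.477, apex=0.279, x_land=39.221, impact vy=-2.340
  bounce: vy ← 0.64·2.340 = 1.497

1 4.279 24.225 14.804
2 2.846 9.923 24.651
3 1.821 4.064 30.954
4 1.166 1.665 34.987
5 0.746 0.682 37.568
6 0.477 0.279 39.221
final: 39.221 1.497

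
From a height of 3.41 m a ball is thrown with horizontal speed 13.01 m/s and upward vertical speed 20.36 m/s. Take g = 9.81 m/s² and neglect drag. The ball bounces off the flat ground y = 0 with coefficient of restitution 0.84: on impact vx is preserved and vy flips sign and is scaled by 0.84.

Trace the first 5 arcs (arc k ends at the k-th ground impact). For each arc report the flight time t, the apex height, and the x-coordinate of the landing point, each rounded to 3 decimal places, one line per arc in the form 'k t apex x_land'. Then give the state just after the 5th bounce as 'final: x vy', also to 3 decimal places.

Arc 1: start y=3.410, vy=20.360 → t=4.312, apex=24.538, x_land=56.100, impact vy=-21.942
  bounce: vy ← 0.84·21.942 = 18.431
Arc 2: start y=0.000, vy=18.431 → t=3.758, apex=17.314, x_land=104.986, impact vy=-18.431
  bounce: vy ← 0.84·18.431 = 15.482
Arc 3: start y=0.000, vy=15.482 → t=3.156, apex=12.217, x_land=146.051, impact vy=-15.482
  bounce: vy ← 0.84·15.482 = 13.005
Arc 4: start y=0.000, vy=13.005 → t=2.651, apex=8.620, x_land=180.545, impact vy=-13.005
  bounce: vy ← 0.84·13.005 = 10.924
Arc 5: start y=0.000, vy=10.924 → t=2.227, apex=6.082, x_land=209.520, impact vy=-10.924
  bounce: vy ← 0.84·10.924 = 9.176

1 4.312 24.538 56.100
2 3.758 17.314 104.986
3 3.156 12.217 146.051
4 2.651 8.620 180.545
5 2.227 6.082 209.520
final: 209.520 9.176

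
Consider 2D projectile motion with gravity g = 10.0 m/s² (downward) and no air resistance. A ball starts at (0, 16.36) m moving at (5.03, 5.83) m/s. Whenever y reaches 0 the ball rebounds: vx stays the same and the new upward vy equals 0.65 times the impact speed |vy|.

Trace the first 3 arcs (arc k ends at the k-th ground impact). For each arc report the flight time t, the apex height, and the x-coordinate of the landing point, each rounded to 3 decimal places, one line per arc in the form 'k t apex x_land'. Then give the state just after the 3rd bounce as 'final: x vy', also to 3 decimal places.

Arc 1: start y=16.360, vy=5.830 → t=2.483, apex=18.059, x_land=12.492, impact vy=-19.005
  bounce: vy ← 0.65·19.005 = 12.353
Arc 2: start y=0.000, vy=12.353 → t=2.471, apex=7.630, x_land=24.919, impact vy=-12.353
  bounce: vy ← 0.65·12.353 = 8.030
Arc 3: start y=0.000, vy=8.030 → t=1.606, apex=3.224, x_land=32.997, impact vy=-8.030
  bounce: vy ← 0.65·8.030 = 5.219

1 2.483 18.059 12.492
2 2.471 7.630 24.919
3 1.606 3.224 32.997
final: 32.997 5.219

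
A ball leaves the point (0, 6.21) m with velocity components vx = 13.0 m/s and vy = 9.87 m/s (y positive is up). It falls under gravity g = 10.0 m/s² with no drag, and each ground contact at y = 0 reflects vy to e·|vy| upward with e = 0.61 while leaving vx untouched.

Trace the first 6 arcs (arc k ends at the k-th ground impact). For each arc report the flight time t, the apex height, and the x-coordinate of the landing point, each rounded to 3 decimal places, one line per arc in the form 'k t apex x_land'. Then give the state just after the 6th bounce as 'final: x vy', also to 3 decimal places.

Arc 1: start y=6.210, vy=9.870 → t=2.476, apex=11.081, x_land=32.184, impact vy=-14.887
  bounce: vy ← 0.61·14.887 = 9.081
Arc 2: start y=0.000, vy=9.081 → t=1.816, apex=4.123, x_land=55.794, impact vy=-9.081
  bounce: vy ← 0.61·9.081 = 5.539
Arc 3: start y=0.000, vy=5.539 → t=1.108, apex=1.534, x_land=70.197, impact vy=-5.539
  bounce: vy ← 0.61·5.539 = 3.379
Arc 4: start y=0.000, vy=3.379 → t=0.676, apex=0.571, x_land=78.982, impact vy=-3.379
  bounce: vy ← 0.61·3.379 = 2.061
Arc 5: start y=0.000, vy=2.061 → t=0.412, apex=0.212, x_land=84.341, impact vy=-2.061
  bounce: vy ← 0.61·2.061 = 1.257
Arc 6: start y=0.000, vy=1.257 → t=0.251, apex=0.079, x_land=87.610, impact vy=-1.257
  bounce: vy ← 0.61·1.257 = 0.767

1 2.476 11.081 32.184
2 1.816 4.123 55.794
3 1.108 1.534 70.197
4 0.676 0.571 78.982
5 0.412 0.212 84.341
6 0.251 0.079 87.610
final: 87.610 0.767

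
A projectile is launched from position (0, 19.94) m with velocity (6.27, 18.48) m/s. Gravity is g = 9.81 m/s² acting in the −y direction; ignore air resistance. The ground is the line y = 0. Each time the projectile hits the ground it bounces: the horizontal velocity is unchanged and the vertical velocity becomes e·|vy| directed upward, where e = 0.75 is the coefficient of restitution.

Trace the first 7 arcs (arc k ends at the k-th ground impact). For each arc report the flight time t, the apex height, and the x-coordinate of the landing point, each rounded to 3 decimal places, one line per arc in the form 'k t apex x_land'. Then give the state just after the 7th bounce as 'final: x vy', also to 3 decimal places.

Arc 1: start y=19.940, vy=18.480 → t=4.643, apex=37.346, x_land=29.112, impact vy=-27.069
  bounce: vy ← 0.75·27.069 = 20.302
Arc 2: start y=0.000, vy=20.302 → t=4.139, apex=21.007, x_land=55.064, impact vy=-20.302
  bounce: vy ← 0.75·20.302 = 15.226
Arc 3: start y=0.000, vy=15.226 → t=3.104, apex=11.817, x_land=74.528, impact vy=-15.226
  bounce: vy ← 0.75·15.226 = 11.420
Arc 4: start y=0.000, vy=11.420 → t=2.328, apex=6.647, x_land=89.125, impact vy=-11.420
  bounce: vy ← 0.75·11.420 = 8.565
Arc 5: start y=0.000, vy=8.565 → t=1.746, apex=3.739, x_land=100.074, impact vy=-8.565
  bounce: vy ← 0.75·8.565 = 6.424
Arc 6: start y=0.000, vy=6.424 → t=1.310, apex=2.103, x_land=108.285, impact vy=-6.424
  bounce: vy ← 0.75·6.424 = 4.818
Arc 7: start y=0.000, vy=4.818 → t=0.982, apex=1.183, x_land=114.443, impact vy=-4.818
  bounce: vy ← 0.75·4.818 = 3.613

1 4.643 37.346 29.112
2 4.139 21.007 55.064
3 3.104 11.817 74.528
4 2.328 6.647 89.125
5 1.746 3.739 100.074
6 1.310 2.103 108.285
7 0.982 1.183 114.443
final: 114.443 3.613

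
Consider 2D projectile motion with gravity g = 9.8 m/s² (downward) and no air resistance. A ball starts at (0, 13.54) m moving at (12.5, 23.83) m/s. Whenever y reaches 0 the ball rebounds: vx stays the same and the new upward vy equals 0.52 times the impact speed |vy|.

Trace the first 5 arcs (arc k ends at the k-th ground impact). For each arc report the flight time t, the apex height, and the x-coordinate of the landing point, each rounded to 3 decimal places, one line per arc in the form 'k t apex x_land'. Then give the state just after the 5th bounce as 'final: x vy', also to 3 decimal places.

1 5.377 42.513 67.214
2 3.063 11.495 105.506
3 1.593 3.108 125.418
4 0.828 0.841 135.772
5 0.431 0.227 141.156
final: 141.156 1.098

Arc 1: start y=13.540, vy=23.830 → t=5.377, apex=42.513, x_land=67.214, impact vy=-28.866
  bounce: vy ← 0.52·28.866 = 15.010
Arc 2: start y=0.000, vy=15.010 → t=3.063, apex=11.495, x_land=105.506, impact vy=-15.010
  bounce: vy ← 0.52·15.010 = 7.805
Arc 3: start y=0.000, vy=7.805 → t=1.593, apex=3.108, x_land=125.418, impact vy=-7.805
  bounce: vy ← 0.52·7.805 = 4.059
Arc 4: start y=0.000, vy=4.059 → t=0.828, apex=0.841, x_land=135.772, impact vy=-4.059
  bounce: vy ← 0.52·4.059 = 2.111
Arc 5: start y=0.000, vy=2.111 → t=0.431, apex=0.227, x_land=141.156, impact vy=-2.111
  bounce: vy ← 0.52·2.111 = 1.098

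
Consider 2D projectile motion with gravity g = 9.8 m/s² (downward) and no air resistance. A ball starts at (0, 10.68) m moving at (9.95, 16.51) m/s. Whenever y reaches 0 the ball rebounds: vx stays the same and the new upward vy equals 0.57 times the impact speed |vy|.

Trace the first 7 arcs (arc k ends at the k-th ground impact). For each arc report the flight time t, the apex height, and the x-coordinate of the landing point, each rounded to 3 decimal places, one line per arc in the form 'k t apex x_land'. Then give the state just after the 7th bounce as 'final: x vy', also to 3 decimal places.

1 3.925 24.587 39.051
2 2.554 7.988 64.460
3 1.456 2.595 78.943
4 0.830 0.843 87.198
5 0.473 0.274 91.904
6 0.270 0.089 94.586
7 0.154 0.029 96.115
final: 96.115 0.429

Arc 1: start y=10.680, vy=16.510 → t=3.925, apex=24.587, x_land=39.051, impact vy=-21.952
  bounce: vy ← 0.57·21.952 = 12.513
Arc 2: start y=0.000, vy=12.513 → t=2.554, apex=7.988, x_land=64.460, impact vy=-12.513
  bounce: vy ← 0.57·12.513 = 7.132
Arc 3: start y=0.000, vy=7.132 → t=1.456, apex=2.595, x_land=78.943, impact vy=-7.132
  bounce: vy ← 0.57·7.132 = 4.065
Arc 4: start y=0.000, vy=4.065 → t=0.830, apex=0.843, x_land=87.198, impact vy=-4.065
  bounce: vy ← 0.57·4.065 = 2.317
Arc 5: start y=0.000, vy=2.317 → t=0.473, apex=0.274, x_land=91.904, impact vy=-2.317
  bounce: vy ← 0.57·2.317 = 1.321
Arc 6: start y=0.000, vy=1.321 → t=0.270, apex=0.089, x_land=94.586, impact vy=-1.321
  bounce: vy ← 0.57·1.321 = 0.753
Arc 7: start y=0.000, vy=0.753 → t=0.154, apex=0.029, x_land=96.115, impact vy=-0.753
  bounce: vy ← 0.57·0.753 = 0.429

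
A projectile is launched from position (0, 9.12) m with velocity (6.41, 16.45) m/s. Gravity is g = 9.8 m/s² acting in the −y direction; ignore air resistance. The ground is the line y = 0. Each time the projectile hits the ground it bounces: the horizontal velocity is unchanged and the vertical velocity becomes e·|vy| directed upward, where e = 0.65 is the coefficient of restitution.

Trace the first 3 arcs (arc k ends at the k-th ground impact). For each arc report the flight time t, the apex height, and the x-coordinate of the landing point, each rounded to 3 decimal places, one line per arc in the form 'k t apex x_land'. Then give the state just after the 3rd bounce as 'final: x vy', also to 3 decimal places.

Arc 1: start y=9.120, vy=16.450 → t=3.842, apex=22.926, x_land=24.625, impact vy=-21.198
  bounce: vy ← 0.65·21.198 = 13.779
Arc 2: start y=0.000, vy=13.779 → t=2.812, apex=9.686, x_land=42.650, impact vy=-13.779
  bounce: vy ← 0.65·13.779 = 8.956
Arc 3: start y=0.000, vy=8.956 → t=1.828, apex=4.092, x_land=54.366, impact vy=-8.956
  bounce: vy ← 0.65·8.956 = 5.821

1 3.842 22.926 24.625
2 2.812 9.686 42.650
3 1.828 4.092 54.366
final: 54.366 5.821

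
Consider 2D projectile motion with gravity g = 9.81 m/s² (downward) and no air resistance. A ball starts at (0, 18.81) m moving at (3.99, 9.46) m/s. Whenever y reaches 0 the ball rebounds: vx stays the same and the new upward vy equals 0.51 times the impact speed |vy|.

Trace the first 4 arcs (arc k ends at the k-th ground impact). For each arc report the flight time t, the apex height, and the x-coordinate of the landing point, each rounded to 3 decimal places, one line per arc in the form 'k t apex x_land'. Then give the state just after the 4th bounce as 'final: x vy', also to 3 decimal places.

1 3.147 23.371 12.557
2 2.226 6.079 21.441
3 1.136 1.581 25.972
4 0.579 0.411 28.282
final: 28.282 1.449

Arc 1: start y=18.810, vy=9.460 → t=3.147, apex=23.371, x_land=12.557, impact vy=-21.414
  bounce: vy ← 0.51·21.414 = 10.921
Arc 2: start y=0.000, vy=10.921 → t=2.226, apex=6.079, x_land=21.441, impact vy=-10.921
  bounce: vy ← 0.51·10.921 = 5.570
Arc 3: start y=0.000, vy=5.570 → t=1.136, apex=1.581, x_land=25.972, impact vy=-5.570
  bounce: vy ← 0.51·5.570 = 2.841
Arc 4: start y=0.000, vy=2.841 → t=0.579, apex=0.411, x_land=28.282, impact vy=-2.841
  bounce: vy ← 0.51·2.841 = 1.449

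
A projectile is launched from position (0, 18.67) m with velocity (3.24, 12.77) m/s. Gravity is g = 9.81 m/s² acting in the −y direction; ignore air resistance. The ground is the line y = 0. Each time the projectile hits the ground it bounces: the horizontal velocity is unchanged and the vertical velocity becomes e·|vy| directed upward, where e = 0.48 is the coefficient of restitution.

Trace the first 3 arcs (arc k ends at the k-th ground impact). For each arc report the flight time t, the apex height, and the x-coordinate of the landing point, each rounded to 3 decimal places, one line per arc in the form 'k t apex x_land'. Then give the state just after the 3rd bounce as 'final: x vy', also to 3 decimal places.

1 3.647 26.982 11.817
2 2.252 6.217 19.112
3 1.081 1.432 22.613
final: 22.613 2.545

Arc 1: start y=18.670, vy=12.770 → t=3.647, apex=26.982, x_land=11.817, impact vy=-23.008
  bounce: vy ← 0.48·23.008 = 11.044
Arc 2: start y=0.000, vy=11.044 → t=2.252, apex=6.217, x_land=19.112, impact vy=-11.044
  bounce: vy ← 0.48·11.044 = 5.301
Arc 3: start y=0.000, vy=5.301 → t=1.081, apex=1.432, x_land=22.613, impact vy=-5.301
  bounce: vy ← 0.48·5.301 = 2.545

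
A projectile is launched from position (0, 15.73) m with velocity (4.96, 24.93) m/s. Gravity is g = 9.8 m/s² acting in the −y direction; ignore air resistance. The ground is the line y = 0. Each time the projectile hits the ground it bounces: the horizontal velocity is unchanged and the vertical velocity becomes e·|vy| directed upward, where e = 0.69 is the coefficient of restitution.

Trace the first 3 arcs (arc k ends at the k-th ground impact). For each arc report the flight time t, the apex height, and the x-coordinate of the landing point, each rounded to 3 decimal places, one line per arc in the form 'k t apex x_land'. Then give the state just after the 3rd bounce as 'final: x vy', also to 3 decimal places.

Arc 1: start y=15.730, vy=24.930 → t=5.655, apex=47.439, x_land=28.051, impact vy=-30.493
  bounce: vy ← 0.69·30.493 = 21.040
Arc 2: start y=0.000, vy=21.040 → t=4.294, apex=22.586, x_land=49.348, impact vy=-21.040
  bounce: vy ← 0.69·21.040 = 14.518
Arc 3: start y=0.000, vy=14.518 → t=2.963, apex=10.753, x_land=64.044, impact vy=-14.518
  bounce: vy ← 0.69·14.518 = 10.017

1 5.655 47.439 28.051
2 4.294 22.586 49.348
3 2.963 10.753 64.044
final: 64.044 10.017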